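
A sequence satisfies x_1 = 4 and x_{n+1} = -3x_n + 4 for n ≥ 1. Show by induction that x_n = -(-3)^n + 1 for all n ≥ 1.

Base case: x_1 = 4, and -(-3)^1 + 1 = 3 + 1 = 4.
Assume x_m = -(-3)^m + 1 for some m ≥ 1.
Then x_{m+1} = -3x_m + 4 = -3·(-(-3)^m + 1) + 4 = 3·(-3)^m − 3 + 4 = -(-3)^{m+1} + 1.
Hence x_n = -(-3)^n + 1 for every n ≥ 1, by induction.

x_n = -(-3)^n + 1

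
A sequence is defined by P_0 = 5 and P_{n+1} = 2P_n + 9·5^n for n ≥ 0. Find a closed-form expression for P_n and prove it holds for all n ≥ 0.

Claim: P_n = 2·2^n + 3·5^n.

Base case: P_0 = 5, and 2·2^0 + 3·5^0 = 2 + 3 = 5.
Assume P_r = 2·2^r + 3·5^r for some r ≥ 0.
Then P_{r+1} = 2P_r + 9·5^r = 2·(2·2^r + 3·5^r) + 9·5^r = 2·2^{r+1} + 6·5^r + 9·5^r = 2·2^{r+1} + 15·5^r = 2·2^{r+1} + 3·5^{r+1}.
By induction, P_n = 2·2^n + 3·5^n for all n ≥ 0.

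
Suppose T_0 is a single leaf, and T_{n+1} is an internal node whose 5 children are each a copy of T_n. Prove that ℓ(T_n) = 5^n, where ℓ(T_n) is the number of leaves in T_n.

Base case: ℓ(T_0) = 1, and 5^0 = 1.
Assume ℓ(T_k) = 5^k.
Then ℓ(T_{k+1}) = 5·ℓ(T_k) = 5·5^k = 5^{k+1}.
This completes the inductive step, so ℓ(T_n) = 5^n for all n ≥ 0.

ℓ(T_n) = 5^n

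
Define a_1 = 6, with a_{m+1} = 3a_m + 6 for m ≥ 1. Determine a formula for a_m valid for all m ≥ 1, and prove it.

Claim: a_m = 3^{m+1} − 3.

Base case: a_1 = 6, and 3^{1+1} − 3 = 9 − 3 = 6.
Assume a_r = 3^{r+1} − 3 for some r ≥ 1.
Then a_{r+1} = 3a_r + 6 = 3·(3^{r+1} − 3) + 6 = 3^{r+2} − 9 + 6 = 3^{r+2} − 3.
By induction, a_m = 3^{m+1} − 3 for all m ≥ 1.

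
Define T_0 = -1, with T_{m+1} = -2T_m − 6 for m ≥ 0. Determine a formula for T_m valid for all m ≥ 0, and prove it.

Claim: T_m = (-2)^m − 2.

Base case: T_0 = -1, and (-2)^0 − 2 = 1 − 2 = -1.
Assume T_k = (-2)^k − 2 for some k ≥ 0.
Then T_{k+1} = -2T_k − 6 = -2·((-2)^k − 2) − 6 = -2·(-2)^k + 4 − 6 = (-2)^{k+1} − 2.
By induction, T_m = (-2)^m − 2 for all m ≥ 0.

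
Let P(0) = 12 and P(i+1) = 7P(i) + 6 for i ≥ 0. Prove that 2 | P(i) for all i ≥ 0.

Base case: P(0) = 12 = 2·6, so 2 | P(0).
Assume 2 | P(m), so P(m) = 2t for some integer t.
Then P(m+1) = 7P(m) + 6 = 7·(2t) + 6 = 2(7t + 3), so 2 | P(m+1).
By induction, 2 | P(i) for all i ≥ 0.

2 | P(i)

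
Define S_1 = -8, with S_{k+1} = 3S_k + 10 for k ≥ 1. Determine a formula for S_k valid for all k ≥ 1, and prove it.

Claim: S_k = -3^k − 5.

Base case: S_1 = -8, and -3^1 − 5 = -3 − 5 = -8.
Assume S_r = -3^r − 5 for some r ≥ 1.
Then S_{r+1} = 3S_r + 10 = 3·(-3^r − 5) + 10 = -3^{r+1} − 15 + 10 = -3^{r+1} − 5.
So the formula holds for r+1, and by induction S_k = -3^k − 5 for all k ≥ 1.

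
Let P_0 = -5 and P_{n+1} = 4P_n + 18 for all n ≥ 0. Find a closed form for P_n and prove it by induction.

Claim: P_n = 4^n − 6.

Base case: P_0 = -5, and 4^0 − 6 = 1 − 6 = -5.
Assume P_j = 4^j − 6 for some j ≥ 0.
Then P_{j+1} = 4P_j + 18 = 4·(4^j − 6) + 18 = 4^{j+1} − 24 + 18 = 4^{j+1} − 6.
So the formula holds for j+1, and by induction P_n = 4^n − 6 for all n ≥ 0.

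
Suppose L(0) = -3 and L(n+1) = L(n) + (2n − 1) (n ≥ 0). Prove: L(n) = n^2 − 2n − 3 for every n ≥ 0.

Base case: L(0) = -3, and 0^2 − 2·0 − 3 = -3.
Assume L(k) = k^2 − 2k − 3.
Then L(k+1) = L(k) + (2k − 1) = (k^2 − 2k − 3) + (2k − 1) = k^2 − 4,
and (k+1)^2 − 2·(k+1) − 3 = k^2 − 4.
By induction, L(n) = n^2 − 2n − 3 for all n ≥ 0.

L(n) = n^2 − 2n − 3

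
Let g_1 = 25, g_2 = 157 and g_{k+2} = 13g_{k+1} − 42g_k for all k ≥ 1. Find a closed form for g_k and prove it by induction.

Claim: g_k = 3·6^k + 7^k.

Base cases: g_1 = 25 and 3·6^1 + 7^1 = 25; g_2 = 157 and 3·6^2 + 7^2 = 157.
Assume g_i = 3·6^i + 7^i for all 1 ≤ i ≤ j, where j ≥ 2.
Then g_{j+1} = 13g_j − 42g_{j−1} = 13·(3·6^j + 7^j) − 42·(3·6^{j−1} + 7^{j−1}) = 3·(13·6 − 42)6^{j−1} + (13·7 − 42)7^{j−1} = 108·6^{j−1} + 49·7^{j−1} = 3·6^{j+1} + 7^{j+1}.
Hence g_k = 3·6^k + 7^k for every k ≥ 1, by strong induction.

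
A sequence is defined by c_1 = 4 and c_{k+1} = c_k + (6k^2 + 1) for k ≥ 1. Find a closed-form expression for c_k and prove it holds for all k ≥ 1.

Claim: c_k = 2k^3 − 3k^2 + 2k + 3.

Base case: c_1 = 4, and 2·1^3 − 3·1^2 + 2·1 + 3 = 4.
Assume c_m = 2m^3 − 3m^2 + 2m + 3.
Then c_{m+1} = c_m + (6m^2 + 1) = (2m^3 − 3m^2 + 2m + 3) + (6m^2 + 1) = 2m^3 + 3m^2 + 2m + 4,
and 2·(m+1)^3 − 3·(m+1)^2 + 2·(m+1) + 3 = 2m^3 + 3m^2 + 2m + 4.
By induction, c_k = 2k^3 − 3k^2 + 2k + 3 for all k ≥ 1.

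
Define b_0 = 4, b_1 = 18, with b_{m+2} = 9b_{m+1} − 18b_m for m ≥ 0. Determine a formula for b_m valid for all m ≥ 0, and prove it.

Claim: b_m = 2·6^m + 2·3^m.

Base cases: b_0 = 4 and 2·6^0 + 2·3^0 = 4; b_1 = 18 and 2·6^1 + 2·3^1 = 18.
Assume b_j = 2·6^j + 2·3^j for all 0 ≤ j ≤ k, where k ≥ 1.
Then b_{k+1} = 9b_k − 18b_{k−1} = 9·(2·6^k + 2·3^k) − 18·(2·6^{k−1} + 2·3^{k−1}) = 2·(9·6 − 18)6^{k−1} + 2·(9·3 − 18)3^{k−1} = 72·6^{k−1} + 18·3^{k−1} = 2·6^{k+1} + 2·3^{k+1}.
So the formula holds for k+1, and by strong induction b_m = 2·6^m + 2·3^m for all m ≥ 0.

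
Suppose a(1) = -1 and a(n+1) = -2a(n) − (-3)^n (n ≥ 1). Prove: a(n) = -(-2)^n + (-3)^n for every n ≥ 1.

Base case: a(1) = -1, and -(-2)^1 + (-3)^1 = 2 − 3 = -1.
Assume a(j) = -(-2)^j + (-3)^j for some j ≥ 1.
Then a(j+1) = -2a(j) − (-3)^j = -2·(-(-2)^j + (-3)^j) − (-3)^j = -(-2)^{j+1} − 2·(-3)^j − (-3)^j = -(-2)^{j+1} − 3·(-3)^j = -(-2)^{j+1} + (-3)^{j+1}.
Hence a(n) = -(-2)^n + (-3)^n for every n ≥ 1, by induction.

a(n) = -(-2)^n + (-3)^n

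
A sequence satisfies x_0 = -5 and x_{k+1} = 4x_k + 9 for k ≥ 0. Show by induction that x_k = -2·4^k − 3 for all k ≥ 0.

Base case: x_0 = -5, and -2·4^0 − 3 = -2 − 3 = -5.
Assume x_m = -2·4^m − 3 for some m ≥ 0.
Then x_{m+1} = 4x_m + 9 = 4·(-2·4^m − 3) + 9 = -8·4^m − 12 + 9 = -2·4^{m+1} − 3.
By induction, x_k = -2·4^k − 3 for all k ≥ 0.

x_k = -2·4^k − 3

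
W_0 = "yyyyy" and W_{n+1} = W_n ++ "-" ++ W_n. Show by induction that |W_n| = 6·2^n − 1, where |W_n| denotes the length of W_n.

Base case: |W_0| = 5, and 6·2^0 − 1 = 5.
Assume |W_r| = 6·2^r − 1.
Then |W_{r+1}| = |W_r| + 1 + |W_r| = 2|W_r| + 1 = 2(6·2^r − 1) + 1 = 6·2^{r+1} − 2 + 1 = 6·2^{r+1} − 1.
By induction, |W_n| = 6·2^n − 1 for all n ≥ 0.

|W_n| = 6·2^n − 1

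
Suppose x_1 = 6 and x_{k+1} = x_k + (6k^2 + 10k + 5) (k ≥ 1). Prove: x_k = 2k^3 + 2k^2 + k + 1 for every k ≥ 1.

Base case: x_1 = 6, and 2·1^3 + 2·1^2 + 1 + 1 = 6.
Assume x_m = 2m^3 + 2m^2 + m + 1.
Then x_{m+1} = x_m + (6m^2 + 10m + 5) = (2m^3 + 2m^2 + m + 1) + (6m^2 + 10m + 5) = 2m^3 + 8m^2 + 11m + 6,
and 2·(m+1)^3 + 2·(m+1)^2 + (m+1) + 1 = 2m^3 + 8m^2 + 11m + 6.
This completes the inductive step, so x_k = 2k^3 + 2k^2 + k + 1 for all k ≥ 1.

x_k = 2k^3 + 2k^2 + k + 1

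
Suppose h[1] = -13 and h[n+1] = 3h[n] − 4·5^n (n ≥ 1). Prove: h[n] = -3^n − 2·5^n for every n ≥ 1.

Base case: h[1] = -13, and -3^1 − 2·5^1 = -3 − 10 = -13.
Assume h[r] = -3^r − 2·5^r for some r ≥ 1.
Then h[r+1] = 3h[r] − 4·5^r = 3·(-3^r − 2·5^r) − 4·5^r = -3^{r+1} − 6·5^r − 4·5^r = -3^{r+1} − 10·5^r = -3^{r+1} − 2·5^{r+1}.
Hence h[n] = -3^n − 2·5^n for every n ≥ 1, by induction.

h[n] = -3^n − 2·5^n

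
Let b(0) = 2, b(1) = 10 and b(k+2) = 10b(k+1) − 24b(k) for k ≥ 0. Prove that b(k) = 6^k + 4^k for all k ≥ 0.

Base cases: b(0) = 2 and 6^0 + 4^0 = 2; b(1) = 10 and 6^1 + 4^1 = 10.
Assume b(j) = 6^j + 4^j for all 0 ≤ j ≤ r, where r ≥ 1.
Then b(r+1) = 10b(r) − 24b(r−1) = 10·(6^r + 4^r) − 24·(6^{r−1} + 4^{r−1}) = (10·6 − 24)6^{r−1} + (10·4 − 24)4^{r−1} = 36·6^{r−1} + 16·4^{r−1} = 6^{r+1} + 4^{r+1}.
This completes the inductive step, so b(k) = 6^k + 4^k for all k ≥ 0.

b(k) = 6^k + 4^k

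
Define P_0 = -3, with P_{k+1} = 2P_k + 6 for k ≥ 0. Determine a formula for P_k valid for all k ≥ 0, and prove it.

Claim: P_k = 3·2^k − 6.

Base case: P_0 = -3, and 3·2^0 − 6 = 3 − 6 = -3.
Assume P_r = 3·2^r − 6 for some r ≥ 0.
Then P_{r+1} = 2P_r + 6 = 2·(3·2^r − 6) + 6 = 6·2^r − 12 + 6 = 3·2^{r+1} − 6.
This completes the inductive step, so P_k = 3·2^k − 6 for all k ≥ 0.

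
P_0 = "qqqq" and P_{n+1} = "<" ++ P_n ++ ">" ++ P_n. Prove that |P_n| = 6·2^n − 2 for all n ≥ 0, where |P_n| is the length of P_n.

Base case: |P_0| = 4, and 6·2^0 − 2 = 4.
Assume |P_j| = 6·2^j − 2.
Then |P_{j+1}| = 1 + |P_j| + 1 + |P_j| = 2|P_j| + 2 = 2(6·2^j − 2) + 2 = 6·2^{j+1} − 4 + 2 = 6·2^{j+1} − 2.
This completes the inductive step, so |P_n| = 6·2^n − 2 for all n ≥ 0.

|P_n| = 6·2^n − 2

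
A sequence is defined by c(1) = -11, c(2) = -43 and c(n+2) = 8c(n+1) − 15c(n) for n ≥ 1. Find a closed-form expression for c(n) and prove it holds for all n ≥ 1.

Claim: c(n) = -5^n − 2·3^n.

Base cases: c(1) = -11 and -5^1 − 2·3^1 = -11; c(2) = -43 and -5^2 − 2·3^2 = -43.
Assume c(j) = -5^j − 2·3^j for all 1 ≤ j ≤ r, where r ≥ 2.
Then c(r+1) = 8c(r) − 15c(r−1) = 8·(-5^r − 2·3^r) − 15·(-5^{r−1} − 2·3^{r−1}) = -(8·5 − 15)5^{r−1} − 2·(8·3 − 15)3^{r−1} = -25·5^{r−1} − 18·3^{r−1} = -5^{r+1} − 2·3^{r+1}.
So the formula holds for r+1, and by strong induction c(n) = -5^n − 2·3^n for all n ≥ 1.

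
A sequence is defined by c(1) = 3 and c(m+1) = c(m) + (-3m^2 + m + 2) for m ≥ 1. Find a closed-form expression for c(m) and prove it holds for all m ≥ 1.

Claim: c(m) = -m^3 + 2m^2 + m + 1.

Base case: c(1) = 3, and -1^3 + 2·1^2 + 1 + 1 = 3.
Assume c(r) = -r^3 + 2r^2 + r + 1.
Then c(r+1) = c(r) + (-3r^2 + r + 2) = (-r^3 + 2r^2 + r + 1) + (-3r^2 + r + 2) = -r^3 − r^2 + 2r + 3,
and -(r+1)^3 + 2·(r+1)^2 + (r+1) + 1 = -r^3 − r^2 + 2r + 3.
This completes the inductive step, so c(m) = -m^3 + 2m^2 + m + 1 for all m ≥ 1.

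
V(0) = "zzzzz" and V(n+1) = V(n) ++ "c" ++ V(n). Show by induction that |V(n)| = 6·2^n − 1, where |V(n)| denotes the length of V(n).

Base case: |V(0)| = 5, and 6·2^0 − 1 = 5.
Assume |V(r)| = 6·2^r − 1.
Then |V(r+1)| = |V(r)| + 1 + |V(r)| = 2|V(r)| + 1 = 2(6·2^r − 1) + 1 = 6·2^{r+1} − 2 + 1 = 6·2^{r+1} − 1.
So the formula holds for r+1, and by induction |V(n)| = 6·2^n − 1 for all n ≥ 0.

|V(n)| = 6·2^n − 1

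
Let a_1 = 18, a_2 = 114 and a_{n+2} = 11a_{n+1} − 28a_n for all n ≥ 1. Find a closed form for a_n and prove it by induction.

Claim: a_n = 4^n + 2·7^n.

Base cases: a_1 = 18 and 4^1 + 2·7^1 = 18; a_2 = 114 and 4^2 + 2·7^2 = 114.
Assume a_j = 4^j + 2·7^j for all 1 ≤ j ≤ r, where r ≥ 2.
Then a_{r+1} = 11a_r − 28a_{r−1} = 11·(4^r + 2·7^r) − 28·(4^{r−1} + 2·7^{r−1}) = (11·4 − 28)4^{r−1} + 2·(11·7 − 28)7^{r−1} = 16·4^{r−1} + 98·7^{r−1} = 4^{r+1} + 2·7^{r+1}.
By strong induction, a_n = 4^n + 2·7^n for all n ≥ 1.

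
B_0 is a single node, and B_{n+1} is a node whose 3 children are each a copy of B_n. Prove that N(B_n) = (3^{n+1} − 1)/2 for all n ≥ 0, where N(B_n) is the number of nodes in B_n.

Base case: N(B_0) = 1, and (3^{0+1} − 1)/2 = 1.
Assume N(B_k) = (3^{k+1} − 1)/2.
Then N(B_{k+1}) = 1 + 3N(B_k) = 1 + 3·(3^{k+1} − 1)/2 = 1 + (3^{k+2} − 3)/2 = (2 + 3^{k+2} − 3)/2 = (3^{k+2} − 1)/2.
Hence N(B_n) = (3^{n+1} − 1)/2 for every n ≥ 0, by induction.

N(B_n) = (3^{n+1} − 1)/2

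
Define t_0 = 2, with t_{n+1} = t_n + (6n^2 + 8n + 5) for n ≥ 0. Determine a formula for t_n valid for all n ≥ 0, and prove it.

Claim: t_n = 2n^3 + n^2 + 2n + 2.

Base case: t_0 = 2, and 2·0^3 + 0^2 + 2·0 + 2 = 2.
Assume t_m = 2m^3 + m^2 + 2m + 2.
Then t_{m+1} = t_m + (6m^2 + 8m + 5) = (2m^3 + m^2 + 2m + 2) + (6m^2 + 8m + 5) = 2m^3 + 7m^2 + 10m + 7,
and 2·(m+1)^3 + (m+1)^2 + 2·(m+1) + 2 = 2m^3 + 7m^2 + 10m + 7.
Hence t_n = 2n^3 + n^2 + 2n + 2 for every n ≥ 0, by induction.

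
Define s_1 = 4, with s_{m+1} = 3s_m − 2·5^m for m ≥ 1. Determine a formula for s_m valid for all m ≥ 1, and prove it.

Claim: s_m = 3·3^m − 5^m.

Base case: s_1 = 4, and 3·3^1 − 5^1 = 9 − 5 = 4.
Assume s_k = 3·3^k − 5^k for some k ≥ 1.
Then s_{k+1} = 3s_k − 2·5^k = 3·(3·3^k − 5^k) − 2·5^k = 3·3^{k+1} − 3·5^k − 2·5^k = 3·3^{k+1} − 5·5^k = 3·3^{k+1} − 5^{k+1}.
So the formula holds for k+1, and by induction s_m = 3·3^m − 5^m for all m ≥ 1.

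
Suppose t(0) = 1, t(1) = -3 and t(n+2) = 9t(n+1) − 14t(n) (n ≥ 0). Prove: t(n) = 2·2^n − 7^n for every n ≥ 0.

Base cases: t(0) = 1 and 2·2^0 − 7^0 = 1; t(1) = -3 and 2·2^1 − 7^1 = -3.
Assume t(j) = 2·2^j − 7^j for all 0 ≤ j ≤ r, where r ≥ 1.
Then t(r+1) = 9t(r) − 14t(r−1) = 9·(2·2^r − 7^r) − 14·(2·2^{r−1} − 7^{r−1}) = 2·(9·2 − 14)2^{r−1} − (9·7 − 14)7^{r−1} = 8·2^{r−1} − 49·7^{r−1} = 2·2^{r+1} − 7^{r+1}.
So the formula holds for r+1, and by strong induction t(n) = 2·2^n − 7^n for all n ≥ 0.

t(n) = 2·2^n − 7^n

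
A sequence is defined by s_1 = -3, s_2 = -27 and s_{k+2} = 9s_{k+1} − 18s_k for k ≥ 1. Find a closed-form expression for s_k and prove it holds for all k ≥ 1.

Claim: s_k = -6^k + 3^k.

Base cases: s_1 = -3 and -6^1 + 3^1 = -3; s_2 = -27 and -6^2 + 3^2 = -27.
Assume s_j = -6^j + 3^j for all 1 ≤ j ≤ m, where m ≥ 2.
Then s_{m+1} = 9s_m − 18s_{m−1} = 9·(-6^m + 3^m) − 18·(-6^{m−1} + 3^{m−1}) = -(9·6 − 18)6^{m−1} + (9·3 − 18)3^{m−1} = -36·6^{m−1} + 9·3^{m−1} = -6^{m+1} + 3^{m+1}.
Hence s_k = -6^k + 3^k for every k ≥ 1, by strong induction.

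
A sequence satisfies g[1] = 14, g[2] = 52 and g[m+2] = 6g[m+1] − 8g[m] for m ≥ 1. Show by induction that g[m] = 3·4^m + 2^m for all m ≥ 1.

Base cases: g[1] = 14 and 3·4^1 + 2^1 = 14; g[2] = 52 and 3·4^2 + 2^2 = 52.
Assume g[i] = 3·4^i + 2^i for all 1 ≤ i ≤ j, where j ≥ 2.
Then g[j+1] = 6g[j] − 8g[j−1] = 6·(3·4^j + 2^j) − 8·(3·4^{j−1} + 2^{j−1}) = 3·(6·4 − 8)4^{j−1} + (6·2 − 8)2^{j−1} = 48·4^{j−1} + 4·2^{j−1} = 3·4^{j+1} + 2^{j+1}.
By strong induction, g[m] = 3·4^m + 2^m for all m ≥ 1.

g[m] = 3·4^m + 2^m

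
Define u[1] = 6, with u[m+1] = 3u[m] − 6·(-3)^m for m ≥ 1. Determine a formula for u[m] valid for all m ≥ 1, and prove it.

Claim: u[m] = 3·3^m + (-3)^m.

Base case: u[1] = 6, and 3·3^1 + (-3)^1 = 9 − 3 = 6.
Assume u[j] = 3·3^j + (-3)^j for some j ≥ 1.
Then u[j+1] = 3u[j] − 6·(-3)^j = 3·(3·3^j + (-3)^j) − 6·(-3)^j = 3·3^{j+1} + 3·(-3)^j − 6·(-3)^j = 3·3^{j+1} − 3·(-3)^j = 3·3^{j+1} + (-3)^{j+1}.
Hence u[m] = 3·3^m + (-3)^m for every m ≥ 1, by induction.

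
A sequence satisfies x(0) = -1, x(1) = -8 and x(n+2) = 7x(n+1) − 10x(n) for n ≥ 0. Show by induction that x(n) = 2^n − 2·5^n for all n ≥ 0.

Base cases: x(0) = -1 and 2^0 − 2·5^0 = -1; x(1) = -8 and 2^1 − 2·5^1 = -8.
Assume x(j) = 2^j − 2·5^j for all 0 ≤ j ≤ r, where r ≥ 1.
Then x(r+1) = 7x(r) − 10x(r−1) = 7·(2^r − 2·5^r) − 10·(2^{r−1} − 2·5^{r−1}) = (7·2 − 10)2^{r−1} − 2·(7·5 − 10)5^{r−1} = 4·2^{r−1} − 50·5^{r−1} = 2^{r+1} − 2·5^{r+1}.
This completes the inductive step, so x(n) = 2^n − 2·5^n for all n ≥ 0.

x(n) = 2^n − 2·5^n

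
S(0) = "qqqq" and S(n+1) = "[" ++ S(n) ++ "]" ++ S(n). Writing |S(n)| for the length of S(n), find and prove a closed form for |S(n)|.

Claim: |S(n)| = 6·2^n − 2.

Base case: |S(0)| = 4, and 6·2^0 − 2 = 4.
Assume |S(k)| = 6·2^k − 2.
Then |S(k+1)| = 1 + |S(k)| + 1 + |S(k)| = 2|S(k)| + 2 = 2(6·2^k − 2) + 2 = 6·2^{k+1} − 4 + 2 = 6·2^{k+1} − 2.
Hence |S(n)| = 6·2^n − 2 for every n ≥ 0, by induction.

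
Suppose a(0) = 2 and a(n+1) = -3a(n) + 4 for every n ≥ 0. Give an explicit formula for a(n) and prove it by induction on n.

Claim: a(n) = (-3)^n + 1.

Base case: a(0) = 2, and (-3)^0 + 1 = 1 + 1 = 2.
Assume a(j) = (-3)^j + 1 for some j ≥ 0.
Then a(j+1) = -3a(j) + 4 = -3·((-3)^j + 1) + 4 = -3·(-3)^j − 3 + 4 = (-3)^{j+1} + 1.
So the formula holds for j+1, and by induction a(n) = (-3)^n + 1 for all n ≥ 0.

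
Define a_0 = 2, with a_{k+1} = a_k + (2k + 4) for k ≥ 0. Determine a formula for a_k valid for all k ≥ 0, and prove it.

Claim: a_k = k^2 + 3k + 2.

Base case: a_0 = 2, and 0^2 + 3·0 + 2 = 2.
Assume a_r = r^2 + 3r + 2.
Then a_{r+1} = a_r + (2r + 4) = (r^2 + 3r + 2) + (2r + 4) = r^2 + 5r + 6,
and (r+1)^2 + 3·(r+1) + 2 = r^2 + 5r + 6.
By induction, a_k = k^2 + 3k + 2 for all k ≥ 0.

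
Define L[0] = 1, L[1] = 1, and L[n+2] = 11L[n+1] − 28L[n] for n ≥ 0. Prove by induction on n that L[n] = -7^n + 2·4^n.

Base cases: L[0] = 1 and -7^0 + 2·4^0 = 1; L[1] = 1 and -7^1 + 2·4^1 = 1.
Assume L[j] = -7^j + 2·4^j for all 0 ≤ j ≤ k, where k ≥ 1.
Then L[k+1] = 11L[k] − 28L[k−1] = 11·(-7^k + 2·4^k) − 28·(-7^{k−1} + 2·4^{k−1}) = -(11·7 − 28)7^{k−1} + 2·(11·4 − 28)4^{k−1} = -49·7^{k−1} + 32·4^{k−1} = -7^{k+1} + 2·4^{k+1}.
This completes the inductive step, so L[n] = -7^n + 2·4^n for all n ≥ 0.

L[n] = -7^n + 2·4^n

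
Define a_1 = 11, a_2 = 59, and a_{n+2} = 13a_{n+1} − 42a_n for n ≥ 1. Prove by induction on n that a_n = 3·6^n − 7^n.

Base cases: a_1 = 11 and 3·6^1 − 7^1 = 11; a_2 = 59 and 3·6^2 − 7^2 = 59.
Assume a_j = 3·6^j − 7^j for all 1 ≤ j ≤ k, where k ≥ 2.
Then a_{k+1} = 13a_k − 42a_{k−1} = 13·(3·6^k − 7^k) − 42·(3·6^{k−1} − 7^{k−1}) = 3·(13·6 − 42)6^{k−1} − (13·7 − 42)7^{k−1} = 108·6^{k−1} − 49·7^{k−1} = 3·6^{k+1} − 7^{k+1}.
By strong induction, a_n = 3·6^n − 7^n for all n ≥ 1.

a_n = 3·6^n − 7^n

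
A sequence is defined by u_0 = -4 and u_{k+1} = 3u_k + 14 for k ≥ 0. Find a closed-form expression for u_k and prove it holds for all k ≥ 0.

Claim: u_k = 3^{k+1} − 7.

Base case: u_0 = -4, and 3^{0+1} − 7 = 3 − 7 = -4.
Assume u_r = 3^{r+1} − 7 for some r ≥ 0.
Then u_{r+1} = 3u_r + 14 = 3·(3^{r+1} − 7) + 14 = 3^{r+2} − 21 + 14 = 3^{r+2} − 7.
By induction, u_k = 3^{k+1} − 7 for all k ≥ 0.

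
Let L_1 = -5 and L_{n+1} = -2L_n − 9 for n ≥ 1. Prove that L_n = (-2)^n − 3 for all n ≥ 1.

Base case: L_1 = -5, and (-2)^1 − 3 = -2 − 3 = -5.
Assume L_m = (-2)^m − 3 for some m ≥ 1.
Then L_{m+1} = -2L_m − 9 = -2·((-2)^m − 3) − 9 = -2·(-2)^m + 6 − 9 = (-2)^{m+1} − 3.
Hence L_n = (-2)^n − 3 for every n ≥ 1, by induction.

L_n = (-2)^n − 3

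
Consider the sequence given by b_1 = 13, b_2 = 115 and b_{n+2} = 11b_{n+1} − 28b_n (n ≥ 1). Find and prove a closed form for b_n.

Claim: b_n = 3·7^n − 2·4^n.

Base cases: b_1 = 13 and 3·7^1 − 2·4^1 = 13; b_2 = 115 and 3·7^2 − 2·4^2 = 115.
Assume b_j = 3·7^j − 2·4^j for all 1 ≤ j ≤ r, where r ≥ 2.
Then b_{r+1} = 11b_r − 28b_{r−1} = 11·(3·7^r − 2·4^r) − 28·(3·7^{r−1} − 2·4^{r−1}) = 3·(11·7 − 28)7^{r−1} − 2·(11·4 − 28)4^{r−1} = 147·7^{r−1} − 32·4^{r−1} = 3·7^{r+1} − 2·4^{r+1}.
By strong induction, b_n = 3·7^n − 2·4^n for all n ≥ 1.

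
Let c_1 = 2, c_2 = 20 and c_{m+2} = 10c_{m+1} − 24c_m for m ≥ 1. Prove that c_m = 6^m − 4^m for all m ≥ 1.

Base cases: c_1 = 2 and 6^1 − 4^1 = 2; c_2 = 20 and 6^2 − 4^2 = 20.
Assume c_j = 6^j − 4^j for all 1 ≤ j ≤ k, where k ≥ 2.
Then c_{k+1} = 10c_k − 24c_{k−1} = 10·(6^k − 4^k) − 24·(6^{k−1} − 4^{k−1}) = (10·6 − 24)6^{k−1} − (10·4 − 24)4^{k−1} = 36·6^{k−1} − 16·4^{k−1} = 6^{k+1} − 4^{k+1}.
Hence c_m = 6^m − 4^m for every m ≥ 1, by strong induction.

c_m = 6^m − 4^m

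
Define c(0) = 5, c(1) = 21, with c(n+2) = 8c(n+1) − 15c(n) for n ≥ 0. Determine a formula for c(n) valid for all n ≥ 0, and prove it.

Claim: c(n) = 3·5^n + 2·3^n.

Base cases: c(0) = 5 and 3·5^0 + 2·3^0 = 5; c(1) = 21 and 3·5^1 + 2·3^1 = 21.
Assume c(i) = 3·5^i + 2·3^i for all 0 ≤ i ≤ j, where j ≥ 1.
Then c(j+1) = 8c(j) − 15c(j−1) = 8·(3·5^j + 2·3^j) − 15·(3·5^{j−1} + 2·3^{j−1}) = 3·(8·5 − 15)5^{j−1} + 2·(8·3 − 15)3^{j−1} = 75·5^{j−1} + 18·3^{j−1} = 3·5^{j+1} + 2·3^{j+1}.
So the formula holds for j+1, and by strong induction c(n) = 3·5^n + 2·3^n for all n ≥ 0.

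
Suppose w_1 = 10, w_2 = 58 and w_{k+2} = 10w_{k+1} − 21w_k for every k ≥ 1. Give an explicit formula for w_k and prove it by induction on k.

Claim: w_k = 3^k + 7^k.

Base cases: w_1 = 10 and 3^1 + 7^1 = 10; w_2 = 58 and 3^2 + 7^2 = 58.
Assume w_i = 3^i + 7^i for all 1 ≤ i ≤ j, where j ≥ 2.
Then w_{j+1} = 10w_j − 21w_{j−1} = 10·(3^j + 7^j) − 21·(3^{j−1} + 7^{j−1}) = (10·3 − 21)3^{j−1} + (10·7 − 21)7^{j−1} = 9·3^{j−1} + 49·7^{j−1} = 3^{j+1} + 7^{j+1}.
This completes the inductive step, so w_k = 3^k + 7^k for all k ≥ 1.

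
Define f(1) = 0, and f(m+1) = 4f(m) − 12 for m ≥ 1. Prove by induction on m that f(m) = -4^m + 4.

Base case: f(1) = 0, and -4^1 + 4 = -4 + 4 = 0.
Assume f(k) = -4^k + 4 for some k ≥ 1.
Then f(k+1) = 4f(k) − 12 = 4·(-4^k + 4) − 12 = -4^{k+1} + 16 − 12 = -4^{k+1} + 4.
This completes the inductive step, so f(m) = -4^m + 4 for all m ≥ 1.

f(m) = -4^m + 4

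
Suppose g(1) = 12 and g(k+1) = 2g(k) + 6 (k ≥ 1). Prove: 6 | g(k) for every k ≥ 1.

Base case: g(1) = 12 = 6·2, so 6 | g(1).
Assume 6 | g(j), so g(j) = 6t for some integer t.
Then g(j+1) = 2g(j) + 6 = 2·(6t) + 6 = 6(2t + 1), so 6 | g(j+1).
By induction, 6 | g(k) for all k ≥ 1.

6 | g(k)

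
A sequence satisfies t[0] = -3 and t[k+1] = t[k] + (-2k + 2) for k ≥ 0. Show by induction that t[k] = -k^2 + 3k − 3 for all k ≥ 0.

Base case: t[0] = -3, and -0^2 + 3·0 − 3 = -3.
Assume t[j] = -j^2 + 3j − 3.
Then t[j+1] = t[j] + (-2j + 2) = (-j^2 + 3j − 3) + (-2j + 2) = -j^2 + j − 1,
and -(j+1)^2 + 3·(j+1) − 3 = -j^2 + j − 1.
This completes the inductive step, so t[k] = -k^2 + 3k − 3 for all k ≥ 0.

t[k] = -k^2 + 3k − 3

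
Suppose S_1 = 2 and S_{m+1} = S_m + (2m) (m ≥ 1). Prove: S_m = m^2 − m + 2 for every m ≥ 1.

Base case: S_1 = 2, and 1^2 − 1 + 2 = 2.
Assume S_k = k^2 − k + 2.
Then S_{k+1} = S_k + (2k) = (k^2 − k + 2) + (2k) = k^2 + k + 2,
and (k+1)^2 − (k+1) + 2 = k^2 + k + 2.
By induction, S_m = m^2 − m + 2 for all m ≥ 1.

S_m = m^2 − m + 2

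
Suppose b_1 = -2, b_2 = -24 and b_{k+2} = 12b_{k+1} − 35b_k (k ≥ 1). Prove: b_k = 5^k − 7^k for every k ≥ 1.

Base cases: b_1 = -2 and 5^1 − 7^1 = -2; b_2 = -24 and 5^2 − 7^2 = -24.
Assume b_j = 5^j − 7^j for all 1 ≤ j ≤ r, where r ≥ 2.
Then b_{r+1} = 12b_r − 35b_{r−1} = 12·(5^r − 7^r) − 35·(5^{r−1} − 7^{r−1}) = (12·5 − 35)5^{r−1} − (12·7 − 35)7^{r−1} = 25·5^{r−1} − 49·7^{r−1} = 5^{r+1} − 7^{r+1}.
So the formula holds for r+1, and by strong induction b_k = 5^k − 7^k for all k ≥ 1.

b_k = 5^k − 7^k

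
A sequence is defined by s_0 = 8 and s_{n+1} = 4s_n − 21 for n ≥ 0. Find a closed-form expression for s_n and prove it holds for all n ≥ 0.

Claim: s_n = 4^n + 7.

Base case: s_0 = 8, and 4^0 + 7 = 1 + 7 = 8.
Assume s_j = 4^j + 7 for some j ≥ 0.
Then s_{j+1} = 4s_j − 21 = 4·(4^j + 7) − 21 = 4^{j+1} + 28 − 21 = 4^{j+1} + 7.
This completes the inductive step, so s_n = 4^n + 7 for all n ≥ 0.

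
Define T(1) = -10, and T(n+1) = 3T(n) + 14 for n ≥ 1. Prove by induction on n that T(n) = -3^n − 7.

Base case: T(1) = -10, and -3^1 − 7 = -3 − 7 = -10.
Assume T(k) = -3^k − 7 for some k ≥ 1.
Then T(k+1) = 3T(k) + 14 = 3·(-3^k − 7) + 14 = -3^{k+1} − 21 + 14 = -3^{k+1} − 7.
So the formula holds for k+1, and by induction T(n) = -3^n − 7 for all n ≥ 1.

T(n) = -3^n − 7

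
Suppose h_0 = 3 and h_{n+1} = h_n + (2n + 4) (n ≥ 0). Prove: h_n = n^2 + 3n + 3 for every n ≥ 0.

Base case: h_0 = 3, and 0^2 + 3·0 + 3 = 3.
Assume h_r = r^2 + 3r + 3.
Then h_{r+1} = h_r + (2r + 4) = (r^2 + 3r + 3) + (2r + 4) = r^2 + 5r + 7,
and (r+1)^2 + 3·(r+1) + 3 = r^2 + 5r + 7.
By induction, h_n = n^2 + 3n + 3 for all n ≥ 0.

h_n = n^2 + 3n + 3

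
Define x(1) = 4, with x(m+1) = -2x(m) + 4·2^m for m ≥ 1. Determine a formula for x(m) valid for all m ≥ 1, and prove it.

Claim: x(m) = -(-2)^m + 2^m.

Base case: x(1) = 4, and -(-2)^1 + 2^1 = 2 + 2 = 4.
Assume x(r) = -(-2)^r + 2^r for some r ≥ 1.
Then x(r+1) = -2x(r) + 4·2^r = -2·(-(-2)^r + 2^r) + 4·2^r = -(-2)^{r+1} − 2·2^r + 4·2^r = -(-2)^{r+1} + 2·2^r = -(-2)^{r+1} + 2^{r+1}.
Hence x(m) = -(-2)^m + 2^m for every m ≥ 1, by induction.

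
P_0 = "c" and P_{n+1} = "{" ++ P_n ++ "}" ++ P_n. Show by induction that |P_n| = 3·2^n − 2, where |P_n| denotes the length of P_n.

Base case: |P_0| = 1, and 3·2^0 − 2 = 1.
Assume |P_j| = 3·2^j − 2.
Then |P_{j+1}| = 1 + |P_j| + 1 + |P_j| = 2|P_j| + 2 = 2(3·2^j − 2) + 2 = 3·2^{j+1} − 4 + 2 = 3·2^{j+1} − 2.
Hence |P_n| = 3·2^n − 2 for every n ≥ 0, by induction.

|P_n| = 3·2^n − 2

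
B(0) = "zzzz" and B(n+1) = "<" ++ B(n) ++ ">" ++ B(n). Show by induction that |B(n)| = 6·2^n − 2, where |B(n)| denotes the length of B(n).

Base case: |B(0)| = 4, and 6·2^0 − 2 = 4.
Assume |B(j)| = 6·2^j − 2.
Then |B(j+1)| = 1 + |B(j)| + 1 + |B(j)| = 2|B(j)| + 2 = 2(6·2^j − 2) + 2 = 6·2^{j+1} − 4 + 2 = 6·2^{j+1} − 2.
Hence |B(n)| = 6·2^n − 2 for every n ≥ 0, by induction.

|B(n)| = 6·2^n − 2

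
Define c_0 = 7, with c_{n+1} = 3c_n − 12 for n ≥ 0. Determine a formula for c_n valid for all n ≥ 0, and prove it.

Claim: c_n = 3^n + 6.

Base case: c_0 = 7, and 3^0 + 6 = 1 + 6 = 7.
Assume c_m = 3^m + 6 for some m ≥ 0.
Then c_{m+1} = 3c_m − 12 = 3·(3^m + 6) − 12 = 3^{m+1} + 18 − 12 = 3^{m+1} + 6.
This completes the inductive step, so c_n = 3^n + 6 for all n ≥ 0.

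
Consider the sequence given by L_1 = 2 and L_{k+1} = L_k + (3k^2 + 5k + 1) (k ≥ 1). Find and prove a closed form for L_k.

Claim: L_k = k^3 + k^2 − k + 1.

Base case: L_1 = 2, and 1^3 + 1^2 − 1 + 1 = 2.
Assume L_r = r^3 + r^2 − r + 1.
Then L_{r+1} = L_r + (3r^2 + 5r + 1) = (r^3 + r^2 − r + 1) + (3r^2 + 5r + 1) = r^3 + 4r^2 + 4r + 2,
and (r+1)^3 + (r+1)^2 − (r+1) + 1 = r^3 + 4r^2 + 4r + 2.
Hence L_k = k^3 + k^2 − k + 1 for every k ≥ 1, by induction.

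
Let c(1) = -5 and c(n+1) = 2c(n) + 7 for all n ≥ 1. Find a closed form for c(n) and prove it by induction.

Claim: c(n) = 2^n − 7.

Base case: c(1) = -5, and 2^1 − 7 = 2 − 7 = -5.
Assume c(j) = 2^j − 7 for some j ≥ 1.
Then c(j+1) = 2c(j) + 7 = 2·(2^j − 7) + 7 = 2^{j+1} − 14 + 7 = 2^{j+1} − 7.
So the formula holds for j+1, and by induction c(n) = 2^n − 7 for all n ≥ 1.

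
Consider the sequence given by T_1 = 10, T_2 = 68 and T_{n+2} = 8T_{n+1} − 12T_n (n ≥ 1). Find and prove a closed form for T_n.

Claim: T_n = 2·6^n − 2^n.

Base cases: T_1 = 10 and 2·6^1 − 2^1 = 10; T_2 = 68 and 2·6^2 − 2^2 = 68.
Assume T_j = 2·6^j − 2^j for all 1 ≤ j ≤ m, where m ≥ 2.
Then T_{m+1} = 8T_m − 12T_{m−1} = 8·(2·6^m − 2^m) − 12·(2·6^{m−1} − 2^{m−1}) = 2·(8·6 − 12)6^{m−1} − (8·2 − 12)2^{m−1} = 72·6^{m−1} − 4·2^{m−1} = 2·6^{m+1} − 2^{m+1}.
Hence T_n = 2·6^n − 2^n for every n ≥ 1, by strong induction.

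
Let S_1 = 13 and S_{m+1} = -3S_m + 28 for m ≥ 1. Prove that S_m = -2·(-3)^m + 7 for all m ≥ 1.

Base case: S_1 = 13, and -2·(-3)^1 + 7 = 6 + 7 = 13.
Assume S_j = -2·(-3)^j + 7 for some j ≥ 1.
Then S_{j+1} = -3S_j + 28 = -3·(-2·(-3)^j + 7) + 28 = 6·(-3)^j − 21 + 28 = -2·(-3)^{j+1} + 7.
So the formula holds for j+1, and by induction S_m = -2·(-3)^m + 7 for all m ≥ 1.

S_m = -2·(-3)^m + 7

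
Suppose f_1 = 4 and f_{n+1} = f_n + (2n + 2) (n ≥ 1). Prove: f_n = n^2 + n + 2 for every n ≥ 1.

Base case: f_1 = 4, and 1^2 + 1 + 2 = 4.
Assume f_j = j^2 + j + 2.
Then f_{j+1} = f_j + (2j + 2) = (j^2 + j + 2) + (2j + 2) = j^2 + 3j + 4,
and (j+1)^2 + (j+1) + 2 = j^2 + 3j + 4.
By induction, f_n = n^2 + n + 2 for all n ≥ 1.

f_n = n^2 + n + 2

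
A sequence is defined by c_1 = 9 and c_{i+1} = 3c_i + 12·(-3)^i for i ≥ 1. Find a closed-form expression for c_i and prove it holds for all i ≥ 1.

Claim: c_i = 3^i − 2·(-3)^i.

Base case: c_1 = 9, and 3^1 − 2·(-3)^1 = 3 + 6 = 9.
Assume c_r = 3^r − 2·(-3)^r for some r ≥ 1.
Then c_{r+1} = 3c_r + 12·(-3)^r = 3·(3^r − 2·(-3)^r) + 12·(-3)^r = 3^{r+1} − 6·(-3)^r + 12·(-3)^r = 3^{r+1} + 6·(-3)^r = 3^{r+1} − 2·(-3)^{r+1}.
So the formula holds for r+1, and by induction c_i = 3^i − 2·(-3)^i for all i ≥ 1.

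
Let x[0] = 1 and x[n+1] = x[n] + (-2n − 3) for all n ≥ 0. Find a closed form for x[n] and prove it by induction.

Claim: x[n] = -n^2 − 2n + 1.

Base case: x[0] = 1, and -0^2 − 2·0 + 1 = 1.
Assume x[k] = -k^2 − 2k + 1.
Then x[k+1] = x[k] + (-2k − 3) = (-k^2 − 2k + 1) + (-2k − 3) = -k^2 − 4k − 2,
and -(k+1)^2 − 2·(k+1) + 1 = -k^2 − 4k − 2.
By induction, x[n] = -n^2 − 2n + 1 for all n ≥ 0.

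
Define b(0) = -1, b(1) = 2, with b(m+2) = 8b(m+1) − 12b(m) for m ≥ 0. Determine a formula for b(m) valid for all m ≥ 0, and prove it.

Claim: b(m) = 6^m − 2·2^m.

Base cases: b(0) = -1 and 6^0 − 2·2^0 = -1; b(1) = 2 and 6^1 − 2·2^1 = 2.
Assume b(j) = 6^j − 2·2^j for all 0 ≤ j ≤ r, where r ≥ 1.
Then b(r+1) = 8b(r) − 12b(r−1) = 8·(6^r − 2·2^r) − 12·(6^{r−1} − 2·2^{r−1}) = (8·6 − 12)6^{r−1} − 2·(8·2 − 12)2^{r−1} = 36·6^{r−1} − 8·2^{r−1} = 6^{r+1} − 2·2^{r+1}.
So the formula holds for r+1, and by strong induction b(m) = 6^m − 2·2^m for all m ≥ 0.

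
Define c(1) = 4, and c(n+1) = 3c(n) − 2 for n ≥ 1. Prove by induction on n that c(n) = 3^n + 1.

Base case: c(1) = 4, and 3^1 + 1 = 3 + 1 = 4.
Assume c(m) = 3^m + 1 for some m ≥ 1.
Then c(m+1) = 3c(m) − 2 = 3·(3^m + 1) − 2 = 3^{m+1} + 3 − 2 = 3^{m+1} + 1.
So the formula holds for m+1, and by induction c(n) = 3^n + 1 for all n ≥ 1.

c(n) = 3^n + 1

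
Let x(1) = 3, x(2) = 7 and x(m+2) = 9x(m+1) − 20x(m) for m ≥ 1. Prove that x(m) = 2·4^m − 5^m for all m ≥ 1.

Base cases: x(1) = 3 and 2·4^1 − 5^1 = 3; x(2) = 7 and 2·4^2 − 5^2 = 7.
Assume x(i) = 2·4^i − 5^i for all 1 ≤ i ≤ j, where j ≥ 2.
Then x(j+1) = 9x(j) − 20x(j−1) = 9·(2·4^j − 5^j) − 20·(2·4^{j−1} − 5^{j−1}) = 2·(9·4 − 20)4^{j−1} − (9·5 − 20)5^{j−1} = 32·4^{j−1} − 25·5^{j−1} = 2·4^{j+1} − 5^{j+1}.
Hence x(m) = 2·4^m − 5^m for every m ≥ 1, by strong induction.

x(m) = 2·4^m − 5^m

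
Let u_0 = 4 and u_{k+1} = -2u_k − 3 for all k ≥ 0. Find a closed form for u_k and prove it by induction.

Claim: u_k = 5·(-2)^k − 1.

Base case: u_0 = 4, and 5·(-2)^0 − 1 = 5 − 1 = 4.
Assume u_j = 5·(-2)^j − 1 for some j ≥ 0.
Then u_{j+1} = -2u_j − 3 = -2·(5·(-2)^j − 1) − 3 = -10·(-2)^j + 2 − 3 = 5·(-2)^{j+1} − 1.
This completes the inductive step, so u_k = 5·(-2)^k − 1 for all k ≥ 0.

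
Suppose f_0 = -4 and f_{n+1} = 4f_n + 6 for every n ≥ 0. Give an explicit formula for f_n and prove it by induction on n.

Claim: f_n = -2·4^n − 2.

Base case: f_0 = -4, and -2·4^0 − 2 = -2 − 2 = -4.
Assume f_j = -2·4^j − 2 for some j ≥ 0.
Then f_{j+1} = 4f_j + 6 = 4·(-2·4^j − 2) + 6 = -8·4^j − 8 + 6 = -2·4^{j+1} − 2.
This completes the inductive step, so f_n = -2·4^n − 2 for all n ≥ 0.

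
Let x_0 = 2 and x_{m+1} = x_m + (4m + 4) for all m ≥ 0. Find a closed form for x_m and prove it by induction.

Claim: x_m = 2m^2 + 2m + 2.

Base case: x_0 = 2, and 2·0^2 + 2·0 + 2 = 2.
Assume x_k = 2k^2 + 2k + 2.
Then x_{k+1} = x_k + (4k + 4) = (2k^2 + 2k + 2) + (4k + 4) = 2k^2 + 6k + 6,
and 2·(k+1)^2 + 2·(k+1) + 2 = 2k^2 + 6k + 6.
By induction, x_m = 2m^2 + 2m + 2 for all m ≥ 0.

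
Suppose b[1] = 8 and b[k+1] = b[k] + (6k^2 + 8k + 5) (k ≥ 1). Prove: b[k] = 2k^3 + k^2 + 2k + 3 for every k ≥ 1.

Base case: b[1] = 8, and 2·1^3 + 1^2 + 2·1 + 3 = 8.
Assume b[r] = 2r^3 + r^2 + 2r + 3.
Then b[r+1] = b[r] + (6r^2 + 8r + 5) = (2r^3 + r^2 + 2r + 3) + (6r^2 + 8r + 5) = 2r^3 + 7r^2 + 10r + 8,
and 2·(r+1)^3 + (r+1)^2 + 2·(r+1) + 3 = 2r^3 + 7r^2 + 10r + 8.
By induction, b[k] = 2k^3 + k^2 + 2k + 3 for all k ≥ 1.

b[k] = 2k^3 + k^2 + 2k + 3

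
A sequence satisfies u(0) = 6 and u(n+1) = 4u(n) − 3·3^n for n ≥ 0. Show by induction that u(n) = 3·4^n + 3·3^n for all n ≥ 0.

Base case: u(0) = 6, and 3·4^0 + 3·3^0 = 3 + 3 = 6.
Assume u(m) = 3·4^m + 3·3^m for some m ≥ 0.
Then u(m+1) = 4u(m) − 3·3^m = 4·(3·4^m + 3·3^m) − 3·3^m = 3·4^{m+1} + 12·3^m − 3·3^m = 3·4^{m+1} + 9·3^m = 3·4^{m+1} + 3·3^{m+1}.
So the formula holds for m+1, and by induction u(n) = 3·4^n + 3·3^n for all n ≥ 0.

u(n) = 3·4^n + 3·3^n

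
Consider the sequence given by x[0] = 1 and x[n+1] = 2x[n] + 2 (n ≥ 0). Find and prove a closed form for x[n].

Claim: x[n] = 3·2^n − 2.

Base case: x[0] = 1, and 3·2^0 − 2 = 3 − 2 = 1.
Assume x[m] = 3·2^m − 2 for some m ≥ 0.
Then x[m+1] = 2x[m] + 2 = 2·(3·2^m − 2) + 2 = 6·2^m − 4 + 2 = 3·2^{m+1} − 2.
Hence x[n] = 3·2^n − 2 for every n ≥ 0, by induction.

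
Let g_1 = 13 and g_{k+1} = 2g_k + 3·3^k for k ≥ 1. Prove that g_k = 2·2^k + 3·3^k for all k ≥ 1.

Base case: g_1 = 13, and 2·2^1 + 3·3^1 = 4 + 9 = 13.
Assume g_m = 2·2^m + 3·3^m for some m ≥ 1.
Then g_{m+1} = 2g_m + 3·3^m = 2·(2·2^m + 3·3^m) + 3·3^m = 2·2^{m+1} + 6·3^m + 3·3^m = 2·2^{m+1} + 9·3^m = 2·2^{m+1} + 3·3^{m+1}.
So the formula holds for m+1, and by induction g_k = 2·2^k + 3·3^k for all k ≥ 1.

g_k = 2·2^k + 3·3^k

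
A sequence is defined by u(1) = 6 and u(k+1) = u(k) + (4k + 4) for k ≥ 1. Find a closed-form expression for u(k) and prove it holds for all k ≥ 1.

Claim: u(k) = 2k^2 + 2k + 2.

Base case: u(1) = 6, and 2·1^2 + 2·1 + 2 = 6.
Assume u(j) = 2j^2 + 2j + 2.
Then u(j+1) = u(j) + (4j + 4) = (2j^2 + 2j + 2) + (4j + 4) = 2j^2 + 6j + 6,
and 2·(j+1)^2 + 2·(j+1) + 2 = 2j^2 + 6j + 6.
This completes the inductive step, so u(k) = 2k^2 + 2k + 2 for all k ≥ 1.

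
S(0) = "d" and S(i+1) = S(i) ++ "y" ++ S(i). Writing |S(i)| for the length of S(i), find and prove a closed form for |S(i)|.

Claim: |S(i)| = 2^{i+1} − 1.

Base case: |S(0)| = 1, and 2^{0+1} − 1 = 1.
Assume |S(j)| = 2^{j+1} − 1.
Then |S(j+1)| = |S(j)| + 1 + |S(j)| = 2|S(j)| + 1 = 2(2^{j+1} − 1) + 1 = 2^{j+2} − 2 + 1 = 2^{j+2} − 1.
This completes the inductive step, so |S(i)| = 2^{i+1} − 1 for all i ≥ 0.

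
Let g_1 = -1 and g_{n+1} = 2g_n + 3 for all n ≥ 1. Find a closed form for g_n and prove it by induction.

Claim: g_n = 2^n − 3.

Base case: g_1 = -1, and 2^1 − 3 = 2 − 3 = -1.
Assume g_j = 2^j − 3 for some j ≥ 1.
Then g_{j+1} = 2g_j + 3 = 2·(2^j − 3) + 3 = 2^{j+1} − 6 + 3 = 2^{j+1} − 3.
Hence g_n = 2^n − 3 for every n ≥ 1, by induction.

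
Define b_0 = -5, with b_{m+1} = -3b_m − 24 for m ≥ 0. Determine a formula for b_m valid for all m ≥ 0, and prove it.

Claim: b_m = (-3)^m − 6.

Base case: b_0 = -5, and (-3)^0 − 6 = 1 − 6 = -5.
Assume b_j = (-3)^j − 6 for some j ≥ 0.
Then b_{j+1} = -3b_j − 24 = -3·((-3)^j − 6) − 24 = -3·(-3)^j + 18 − 24 = (-3)^{j+1} − 6.
This completes the inductive step, so b_m = (-3)^m − 6 for all m ≥ 0.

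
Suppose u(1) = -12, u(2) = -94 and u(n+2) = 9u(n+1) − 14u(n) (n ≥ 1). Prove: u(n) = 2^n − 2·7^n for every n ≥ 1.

Base cases: u(1) = -12 and 2^1 − 2·7^1 = -12; u(2) = -94 and 2^2 − 2·7^2 = -94.
Assume u(j) = 2^j − 2·7^j for all 1 ≤ j ≤ k, where k ≥ 2.
Then u(k+1) = 9u(k) − 14u(k−1) = 9·(2^k − 2·7^k) − 14·(2^{k−1} − 2·7^{k−1}) = (9·2 − 14)2^{k−1} − 2·(9·7 − 14)7^{k−1} = 4·2^{k−1} − 98·7^{k−1} = 2^{k+1} − 2·7^{k+1}.
So the formula holds for k+1, and by strong induction u(n) = 2^n − 2·7^n for all n ≥ 1.

u(n) = 2^n − 2·7^n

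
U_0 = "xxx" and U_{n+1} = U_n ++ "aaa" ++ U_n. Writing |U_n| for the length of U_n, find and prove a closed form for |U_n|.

Claim: |U_n| = 6·2^n − 3.

Base case: |U_0| = 3, and 6·2^0 − 3 = 3.
Assume |U_m| = 6·2^m − 3.
Then |U_{m+1}| = |U_m| + 3 + |U_m| = 2|U_m| + 3 = 2(6·2^m − 3) + 3 = 6·2^{m+1} − 6 + 3 = 6·2^{m+1} − 3.
By induction, |U_n| = 6·2^n − 3 for all n ≥ 0.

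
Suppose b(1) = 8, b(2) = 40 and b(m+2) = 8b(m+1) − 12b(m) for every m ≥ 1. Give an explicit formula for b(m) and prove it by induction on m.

Claim: b(m) = 2^m + 6^m.

Base cases: b(1) = 8 and 2^1 + 6^1 = 8; b(2) = 40 and 2^2 + 6^2 = 40.
Assume b(i) = 2^i + 6^i for all 1 ≤ i ≤ j, where j ≥ 2.
Then b(j+1) = 8b(j) − 12b(j−1) = 8·(2^j + 6^j) − 12·(2^{j−1} + 6^{j−1}) = (8·2 − 12)2^{j−1} + (8·6 − 12)6^{j−1} = 4·2^{j−1} + 36·6^{j−1} = 2^{j+1} + 6^{j+1}.
This completes the inductive step, so b(m) = 2^m + 6^m for all m ≥ 1.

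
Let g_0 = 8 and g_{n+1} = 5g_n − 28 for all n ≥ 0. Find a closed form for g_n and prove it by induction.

Claim: g_n = 5^n + 7.

Base case: g_0 = 8, and 5^0 + 7 = 1 + 7 = 8.
Assume g_m = 5^m + 7 for some m ≥ 0.
Then g_{m+1} = 5g_m − 28 = 5·(5^m + 7) − 28 = 5^{m+1} + 35 − 28 = 5^{m+1} + 7.
So the formula holds for m+1, and by induction g_n = 5^n + 7 for all n ≥ 0.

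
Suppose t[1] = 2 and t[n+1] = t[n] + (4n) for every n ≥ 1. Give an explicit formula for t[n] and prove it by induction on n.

Claim: t[n] = 2n^2 − 2n + 2.

Base case: t[1] = 2, and 2·1^2 − 2·1 + 2 = 2.
Assume t[j] = 2j^2 − 2j + 2.
Then t[j+1] = t[j] + (4j) = (2j^2 − 2j + 2) + (4j) = 2j^2 + 2j + 2,
and 2·(j+1)^2 − 2·(j+1) + 2 = 2j^2 + 2j + 2.
Hence t[n] = 2n^2 − 2n + 2 for every n ≥ 1, by induction.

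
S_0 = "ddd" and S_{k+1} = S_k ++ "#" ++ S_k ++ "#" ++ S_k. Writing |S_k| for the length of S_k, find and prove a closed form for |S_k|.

Claim: |S_k| = 4·3^k − 1.

Base case: |S_0| = 3, and 4·3^0 − 1 = 3.
Assume |S_j| = 4·3^j − 1.
Then |S_{j+1}| = 3|S_j| + 2 = 3(4·3^j − 1) + 2 = 4·3^{j+1} − 3 + 2 = 4·3^{j+1} − 1.
By induction, |S_k| = 4·3^k − 1 for all k ≥ 0.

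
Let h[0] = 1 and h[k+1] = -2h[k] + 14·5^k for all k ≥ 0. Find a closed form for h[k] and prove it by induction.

Claim: h[k] = -(-2)^k + 2·5^k.

Base case: h[0] = 1, and -(-2)^0 + 2·5^0 = -1 + 2 = 1.
Assume h[r] = -(-2)^r + 2·5^r for some r ≥ 0.
Then h[r+1] = -2h[r] + 14·5^r = -2·(-(-2)^r + 2·5^r) + 14·5^r = -(-2)^{r+1} − 4·5^r + 14·5^r = -(-2)^{r+1} + 10·5^r = -(-2)^{r+1} + 2·5^{r+1}.
By induction, h[k] = -(-2)^k + 2·5^k for all k ≥ 0.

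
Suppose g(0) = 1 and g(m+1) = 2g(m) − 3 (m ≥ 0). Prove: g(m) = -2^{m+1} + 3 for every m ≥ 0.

Base case: g(0) = 1, and -2^{0+1} + 3 = -2 + 3 = 1.
Assume g(r) = -2^{r+1} + 3 for some r ≥ 0.
Then g(r+1) = 2g(r) − 3 = 2·(-2^{r+1} + 3) − 3 = -2^{r+2} + 6 − 3 = -2^{r+2} + 3.
Hence g(m) = -2^{m+1} + 3 for every m ≥ 0, by induction.

g(m) = -2^{m+1} + 3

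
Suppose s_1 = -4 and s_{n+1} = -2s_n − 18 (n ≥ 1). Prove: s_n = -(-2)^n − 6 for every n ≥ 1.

Base case: s_1 = -4, and -(-2)^1 − 6 = 2 − 6 = -4.
Assume s_j = -(-2)^j − 6 for some j ≥ 1.
Then s_{j+1} = -2s_j − 18 = -2·(-(-2)^j − 6) − 18 = 2·(-2)^j + 12 − 18 = -(-2)^{j+1} − 6.
This completes the inductive step, so s_n = -(-2)^n − 6 for all n ≥ 1.

s_n = -(-2)^n − 6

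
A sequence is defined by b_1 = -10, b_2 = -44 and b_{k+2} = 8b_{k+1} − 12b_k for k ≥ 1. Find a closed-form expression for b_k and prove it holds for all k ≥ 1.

Claim: b_k = -6^k − 2·2^k.

Base cases: b_1 = -10 and -6^1 − 2·2^1 = -10; b_2 = -44 and -6^2 − 2·2^2 = -44.
Assume b_j = -6^j − 2·2^j for all 1 ≤ j ≤ m, where m ≥ 2.
Then b_{m+1} = 8b_m − 12b_{m−1} = 8·(-6^m − 2·2^m) − 12·(-6^{m−1} − 2·2^{m−1}) = -(8·6 − 12)6^{m−1} − 2·(8·2 − 12)2^{m−1} = -36·6^{m−1} − 8·2^{m−1} = -6^{m+1} − 2·2^{m+1}.
By strong induction, b_k = -6^k − 2·2^k for all k ≥ 1.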